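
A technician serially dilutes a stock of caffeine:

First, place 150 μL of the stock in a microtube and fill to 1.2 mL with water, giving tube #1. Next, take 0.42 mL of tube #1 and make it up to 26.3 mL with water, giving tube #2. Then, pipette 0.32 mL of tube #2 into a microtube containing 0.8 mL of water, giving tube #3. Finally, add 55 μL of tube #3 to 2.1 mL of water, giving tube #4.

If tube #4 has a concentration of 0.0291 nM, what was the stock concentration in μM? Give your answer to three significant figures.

2.00 μM

Step 1: 150 μL brought to 1.2 mL → factor 1200/150 = 8
Step 2: 0.42 mL brought to 26.3 mL → factor 26.3/0.42 = 62.619
Step 3: 0.32 mL + 0.8 mL = 1.12 mL total → factor 1.12/0.32 = 3.5
Step 4: 55 μL + 2.1 mL = 2155 μL total → factor 2155/55 = 39.182
Overall dilution factor = 8 × 62.619 × 3.5 × 39.182 = 68699
Stock = 0.0291 nM × 68699 = 1999 nM = 2.00 μM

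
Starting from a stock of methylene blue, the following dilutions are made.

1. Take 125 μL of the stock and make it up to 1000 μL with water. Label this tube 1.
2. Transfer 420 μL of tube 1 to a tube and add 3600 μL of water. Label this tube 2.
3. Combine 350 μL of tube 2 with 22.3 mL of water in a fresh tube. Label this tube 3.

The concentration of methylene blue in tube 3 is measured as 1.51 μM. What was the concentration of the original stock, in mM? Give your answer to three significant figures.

Step 1: 125 μL brought to 1000 μL → factor 1000/125 = 8
Step 2: 420 μL + 3600 μL = 4020 μL total → factor 4020/420 = 9.5714
Step 3: 350 μL + 22.3 mL = 22650 μL total → factor 22650/350 = 64.714
Overall dilution factor = 8 × 9.5714 × 64.714 = 4955.3
Stock = 1.51 μM × 4955.3 = 7482 μM = 7.48 mM

7.48 mM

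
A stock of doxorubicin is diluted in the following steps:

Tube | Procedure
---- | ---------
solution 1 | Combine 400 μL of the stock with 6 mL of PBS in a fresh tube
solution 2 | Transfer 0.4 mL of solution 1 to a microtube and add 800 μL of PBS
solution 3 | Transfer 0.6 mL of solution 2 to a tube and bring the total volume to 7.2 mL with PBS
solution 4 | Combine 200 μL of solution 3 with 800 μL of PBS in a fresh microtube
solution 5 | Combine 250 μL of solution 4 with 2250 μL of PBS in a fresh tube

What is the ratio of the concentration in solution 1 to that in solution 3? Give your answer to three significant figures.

36.0

Step 1: 400 μL + 6 mL = 6400 μL total → factor 6400/400 = 16
Step 2: 0.4 mL + 800 μL = 1.2 mL total → factor 1.2/0.4 = 3
Step 3: 0.6 mL brought to 7.2 mL → factor 7.2/0.6 = 12
Dilution factor to solution 1 = 16; to solution 3 = 576
[solution 1]/[solution 3] = (factor to solution 3)/(factor to solution 1) = 576/16 = 36.0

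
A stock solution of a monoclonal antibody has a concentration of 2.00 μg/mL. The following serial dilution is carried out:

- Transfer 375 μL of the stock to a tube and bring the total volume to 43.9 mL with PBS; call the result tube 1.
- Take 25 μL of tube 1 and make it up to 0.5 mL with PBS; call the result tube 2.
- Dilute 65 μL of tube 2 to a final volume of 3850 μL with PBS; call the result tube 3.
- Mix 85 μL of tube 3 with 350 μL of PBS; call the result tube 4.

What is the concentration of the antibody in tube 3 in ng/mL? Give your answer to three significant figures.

0.0144 ng/mL

Step 1: 375 μL brought to 43.9 mL → factor 43900/375 = 117.07
Step 2: 25 μL brought to 0.5 mL → factor 500/25 = 20
Step 3: 65 μL brought to 3850 μL → factor 3850/65 = 59.231
Dilution factor through tube 3 = 117.07 × 20 × 59.231 = 1.3868 × 10^5
[tube 3] = 2.00 μg/mL / 1.3868 × 10^5 = 1.442 × 10^-5 μg/mL = 0.0144 ng/mL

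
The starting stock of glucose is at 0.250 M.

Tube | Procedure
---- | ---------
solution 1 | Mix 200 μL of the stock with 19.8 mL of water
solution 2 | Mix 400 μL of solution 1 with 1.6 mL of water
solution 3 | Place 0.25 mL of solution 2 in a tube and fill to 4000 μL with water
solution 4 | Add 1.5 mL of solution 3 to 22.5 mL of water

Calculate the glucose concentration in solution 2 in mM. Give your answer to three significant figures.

Step 1: 200 μL + 19.8 mL = 20000 μL total → factor 20000/200 = 100
Step 2: 400 μL + 1.6 mL = 2000 μL total → factor 2000/400 = 5
Dilution factor through solution 2 = 100 × 5 = 500
[solution 2] = 0.250 M / 500 = 0.0005000 M = 0.500 mM

0.500 mM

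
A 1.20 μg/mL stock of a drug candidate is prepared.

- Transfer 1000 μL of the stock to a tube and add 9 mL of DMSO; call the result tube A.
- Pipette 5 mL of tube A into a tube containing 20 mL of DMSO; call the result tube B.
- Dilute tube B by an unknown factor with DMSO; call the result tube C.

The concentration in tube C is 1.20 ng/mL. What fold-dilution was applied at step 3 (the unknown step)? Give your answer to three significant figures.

Step 1: 1000 μL + 9 mL = 10000 μL total → factor 10000/1000 = 10
Step 2: 5 mL + 20 mL = 25 mL total → factor 25/5 = 5
Step 3: unknown factor x
Product of known-step factors = 50
Overall factor = 1.20 μg/mL / (1.20 ng/mL) = 1000
x = 1000 / 50 = 20.0

20.0-fold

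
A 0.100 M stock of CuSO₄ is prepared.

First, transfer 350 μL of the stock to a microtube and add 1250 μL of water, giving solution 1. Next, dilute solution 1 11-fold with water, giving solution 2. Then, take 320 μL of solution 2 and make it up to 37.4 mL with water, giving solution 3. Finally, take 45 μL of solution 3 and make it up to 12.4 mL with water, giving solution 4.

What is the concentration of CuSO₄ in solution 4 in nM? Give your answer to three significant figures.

Step 1: 350 μL + 1250 μL = 1600 μL total → factor 1600/350 = 4.5714
Step 2: 11-fold → factor 11
Step 3: 320 μL brought to 37.4 mL → factor 37400/320 = 116.88
Step 4: 45 μL brought to 12.4 mL → factor 12400/45 = 275.56
Overall dilution factor = 4.5714 × 11 × 116.88 × 275.56 = 1.6195 × 10^6
Final = 0.100 M / 1.6195 × 10^6 = 6.175 × 10^-8 M = 61.7 nM

61.7 nM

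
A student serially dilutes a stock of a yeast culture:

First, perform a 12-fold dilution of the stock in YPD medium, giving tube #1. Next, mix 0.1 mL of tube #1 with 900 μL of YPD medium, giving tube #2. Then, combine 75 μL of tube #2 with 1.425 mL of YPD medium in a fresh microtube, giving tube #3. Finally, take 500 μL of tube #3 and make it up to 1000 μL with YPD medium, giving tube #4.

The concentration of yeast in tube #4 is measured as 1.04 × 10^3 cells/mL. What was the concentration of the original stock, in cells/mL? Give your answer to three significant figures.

Step 1: 12-fold → factor 12
Step 2: 0.1 mL + 900 μL = 1 mL total → factor 1/0.1 = 10
Step 3: 75 μL + 1.425 mL = 1500 μL total → factor 1500/75 = 20
Step 4: 500 μL brought to 1000 μL → factor 1000/500 = 2
Overall dilution factor = 12 × 10 × 20 × 2 = 4800
Stock = 1.04 × 10^3 cells/mL × 4800 = 4.99 × 10^6 cells/mL

4.99 × 10^6 cells/mL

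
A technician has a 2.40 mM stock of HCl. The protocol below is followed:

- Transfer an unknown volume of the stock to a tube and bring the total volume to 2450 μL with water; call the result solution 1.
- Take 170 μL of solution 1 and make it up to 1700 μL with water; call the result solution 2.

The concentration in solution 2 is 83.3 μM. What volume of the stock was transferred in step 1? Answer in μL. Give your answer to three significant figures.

Step 1: v brought to 2450 μL → factor = 2450 μL/v
Step 2: 170 μL brought to 1700 μL → factor 1700/170 = 10
Product of known-step factors = 10
Overall factor = 2.40 mM / (83.3 μM) = 28.812
Step-1 factor = 28.812 / 10 = 2.8812
v = 2450 μL / 2.8812 = 850 μL

850 μL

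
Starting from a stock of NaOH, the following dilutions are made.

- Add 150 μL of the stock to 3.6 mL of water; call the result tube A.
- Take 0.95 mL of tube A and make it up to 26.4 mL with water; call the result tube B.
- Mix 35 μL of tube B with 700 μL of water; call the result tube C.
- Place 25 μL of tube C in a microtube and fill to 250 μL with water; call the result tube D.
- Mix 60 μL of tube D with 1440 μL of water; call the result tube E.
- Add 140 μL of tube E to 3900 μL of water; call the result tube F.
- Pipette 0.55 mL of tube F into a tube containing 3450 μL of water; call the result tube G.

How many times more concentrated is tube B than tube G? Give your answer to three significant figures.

Step 1: 150 μL + 3.6 mL = 3750 μL total → factor 3750/150 = 25
Step 2: 0.95 mL brought to 26.4 mL → factor 26.4/0.95 = 27.789
Step 3: 35 μL + 700 μL = 735 μL total → factor 735/35 = 21
Step 4: 25 μL brought to 250 μL → factor 250/25 = 10
Step 5: 60 μL + 1440 μL = 1500 μL total → factor 1500/60 = 25
Step 6: 140 μL + 3900 μL = 4040 μL total → factor 4040/140 = 28.857
Step 7: 0.55 mL + 3450 μL = 4 mL total → factor 4/0.55 = 7.2727
Dilution factor to tube B = 694.74; to tube G = 7.6547 × 10^8
[tube B]/[tube G] = (factor to tube G)/(factor to tube B) = 7.6547 × 10^8/694.74 = 1.10 × 10^6

1.10 × 10^6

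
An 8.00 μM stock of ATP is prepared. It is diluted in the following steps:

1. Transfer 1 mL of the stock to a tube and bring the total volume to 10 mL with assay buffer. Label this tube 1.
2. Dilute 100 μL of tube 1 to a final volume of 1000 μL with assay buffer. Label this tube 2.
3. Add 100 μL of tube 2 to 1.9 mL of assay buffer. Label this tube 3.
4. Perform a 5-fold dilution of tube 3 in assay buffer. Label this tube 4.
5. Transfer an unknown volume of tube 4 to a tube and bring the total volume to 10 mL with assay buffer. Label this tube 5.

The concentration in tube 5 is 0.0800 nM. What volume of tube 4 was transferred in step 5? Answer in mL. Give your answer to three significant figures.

1.00 mL

Step 1: 1 mL brought to 10 mL → factor 10/1 = 10
Step 2: 100 μL brought to 1000 μL → factor 1000/100 = 10
Step 3: 100 μL + 1.9 mL = 2000 μL total → factor 2000/100 = 20
Step 4: 5-fold → factor 5
Step 5: v brought to 10 mL → factor = 10 mL/v
Product of known-step factors = 10000
Overall factor = 8.00 μM / (0.0800 nM) = 1 × 10^5
Step-5 factor = 1 × 10^5 / 10000 = 10
v = 10 mL / 10 = 1.00 mL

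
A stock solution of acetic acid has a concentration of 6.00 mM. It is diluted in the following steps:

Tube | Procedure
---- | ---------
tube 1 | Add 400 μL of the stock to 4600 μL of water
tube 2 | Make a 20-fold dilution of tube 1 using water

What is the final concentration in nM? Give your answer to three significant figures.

2.40 × 10^4 nM

Step 1: 400 μL + 4600 μL = 5000 μL total → factor 5000/400 = 12.5
Step 2: 20-fold → factor 20
Overall dilution factor = 12.5 × 20 = 250
Final = 6.00 mM / 250 = 0.02400 mM = 2.40 × 10^4 nM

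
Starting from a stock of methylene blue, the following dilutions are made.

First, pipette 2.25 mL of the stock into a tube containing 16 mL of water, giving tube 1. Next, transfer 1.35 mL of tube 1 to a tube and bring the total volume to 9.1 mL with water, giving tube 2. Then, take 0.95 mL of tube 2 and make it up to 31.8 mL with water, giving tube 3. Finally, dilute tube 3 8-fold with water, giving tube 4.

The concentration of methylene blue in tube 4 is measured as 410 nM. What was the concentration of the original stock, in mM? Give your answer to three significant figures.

Step 1: 2.25 mL + 16 mL = 18.25 mL total → factor 18.25/2.25 = 8.1111
Step 2: 1.35 mL brought to 9.1 mL → factor 9.1/1.35 = 6.7407
Step 3: 0.95 mL brought to 31.8 mL → factor 31.8/0.95 = 33.474
Step 4: 8-fold → factor 8
Overall dilution factor = 8.1111 × 6.7407 × 33.474 × 8 = 14641
Stock = 410 nM × 14641 = 6.003 × 10^6 nM = 6.00 mM

6.00 mM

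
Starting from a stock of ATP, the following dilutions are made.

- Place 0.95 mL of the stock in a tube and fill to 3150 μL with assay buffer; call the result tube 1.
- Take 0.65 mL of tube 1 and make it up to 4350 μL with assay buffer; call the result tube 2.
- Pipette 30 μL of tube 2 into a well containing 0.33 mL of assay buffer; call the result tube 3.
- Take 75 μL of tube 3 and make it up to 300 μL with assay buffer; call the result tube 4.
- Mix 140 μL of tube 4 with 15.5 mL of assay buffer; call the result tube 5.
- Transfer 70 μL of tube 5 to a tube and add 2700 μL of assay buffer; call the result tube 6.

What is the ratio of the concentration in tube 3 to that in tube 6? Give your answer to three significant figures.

Step 1: 0.95 mL brought to 3150 μL → factor 3.15/0.95 = 3.3158
Step 2: 0.65 mL brought to 4350 μL → factor 4.35/0.65 = 6.6923
Step 3: 30 μL + 0.33 mL = 360 μL total → factor 360/30 = 12
Step 4: 75 μL brought to 300 μL → factor 300/75 = 4
Step 5: 140 μL + 15.5 mL = 15640 μL total → factor 15640/140 = 111.71
Step 6: 70 μL + 2700 μL = 2770 μL total → factor 2770/70 = 39.571
Dilution factor to tube 3 = 266.28; to tube 6 = 4.7086 × 10^6
[tube 3]/[tube 6] = (factor to tube 6)/(factor to tube 3) = 4.7086 × 10^6/266.28 = 1.77 × 10^4

1.77 × 10^4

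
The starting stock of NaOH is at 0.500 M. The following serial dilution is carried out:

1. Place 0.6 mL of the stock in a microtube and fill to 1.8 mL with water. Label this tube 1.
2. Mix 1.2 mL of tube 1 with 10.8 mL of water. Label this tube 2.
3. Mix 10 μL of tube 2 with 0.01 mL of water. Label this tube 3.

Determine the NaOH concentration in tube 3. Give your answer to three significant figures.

Step 1: 0.6 mL brought to 1.8 mL → factor 1.8/0.6 = 3
Step 2: 1.2 mL + 10.8 mL = 12 mL total → factor 12/1.2 = 10
Step 3: 10 μL + 0.01 mL = 20 μL total → factor 20/10 = 2
Overall dilution factor = 3 × 10 × 2 = 60
Final = 0.500 M / 60 = 0.00833 M

0.00833 M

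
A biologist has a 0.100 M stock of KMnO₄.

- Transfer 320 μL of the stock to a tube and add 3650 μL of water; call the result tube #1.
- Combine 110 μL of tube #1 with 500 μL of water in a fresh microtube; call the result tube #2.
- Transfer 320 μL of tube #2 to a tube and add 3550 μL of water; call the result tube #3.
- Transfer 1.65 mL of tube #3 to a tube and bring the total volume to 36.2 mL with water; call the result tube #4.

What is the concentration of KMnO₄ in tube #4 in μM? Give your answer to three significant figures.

Step 1: 320 μL + 3650 μL = 3970 μL total → factor 3970/320 = 12.406
Step 2: 110 μL + 500 μL = 610 μL total → factor 610/110 = 5.5455
Step 3: 320 μL + 3550 μL = 3870 μL total → factor 3870/320 = 12.094
Step 4: 1.65 mL brought to 36.2 mL → factor 36.2/1.65 = 21.939
Overall dilution factor = 12.406 × 5.5455 × 12.094 × 21.939 = 18254
Final = 0.100 M / 18254 = 5.478 × 10^-6 M = 5.48 μM

5.48 μM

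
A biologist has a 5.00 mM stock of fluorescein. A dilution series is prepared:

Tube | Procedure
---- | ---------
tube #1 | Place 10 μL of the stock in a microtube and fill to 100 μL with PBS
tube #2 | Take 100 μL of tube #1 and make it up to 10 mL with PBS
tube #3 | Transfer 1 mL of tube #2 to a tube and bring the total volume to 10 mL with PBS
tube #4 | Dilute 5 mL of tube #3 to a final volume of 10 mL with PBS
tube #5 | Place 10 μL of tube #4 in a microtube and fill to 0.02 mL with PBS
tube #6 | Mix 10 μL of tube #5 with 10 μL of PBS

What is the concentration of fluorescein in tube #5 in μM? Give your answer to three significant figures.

Step 1: 10 μL brought to 100 μL → factor 100/10 = 10
Step 2: 100 μL brought to 10 mL → factor 10000/100 = 100
Step 3: 1 mL brought to 10 mL → factor 10/1 = 10
Step 4: 5 mL brought to 10 mL → factor 10/5 = 2
Step 5: 10 μL brought to 0.02 mL → factor 20/10 = 2
Dilution factor through tube #5 = 10 × 100 × 10 × 2 × 2 = 40000
[tube #5] = 5.00 mM / 40000 = 0.0001250 mM = 0.125 μM

0.125 μM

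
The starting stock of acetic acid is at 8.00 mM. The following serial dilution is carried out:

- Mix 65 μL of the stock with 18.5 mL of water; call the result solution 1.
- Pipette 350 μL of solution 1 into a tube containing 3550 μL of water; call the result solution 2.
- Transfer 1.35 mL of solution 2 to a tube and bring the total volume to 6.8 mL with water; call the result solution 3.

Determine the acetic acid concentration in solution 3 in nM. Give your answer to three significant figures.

499 nM

Step 1: 65 μL + 18.5 mL = 18565 μL total → factor 18565/65 = 285.62
Step 2: 350 μL + 3550 μL = 3900 μL total → factor 3900/350 = 11.143
Step 3: 1.35 mL brought to 6.8 mL → factor 6.8/1.35 = 5.037
Overall dilution factor = 285.62 × 11.143 × 5.037 = 16031
Final = 8.00 mM / 16031 = 0.0004990 mM = 499 nM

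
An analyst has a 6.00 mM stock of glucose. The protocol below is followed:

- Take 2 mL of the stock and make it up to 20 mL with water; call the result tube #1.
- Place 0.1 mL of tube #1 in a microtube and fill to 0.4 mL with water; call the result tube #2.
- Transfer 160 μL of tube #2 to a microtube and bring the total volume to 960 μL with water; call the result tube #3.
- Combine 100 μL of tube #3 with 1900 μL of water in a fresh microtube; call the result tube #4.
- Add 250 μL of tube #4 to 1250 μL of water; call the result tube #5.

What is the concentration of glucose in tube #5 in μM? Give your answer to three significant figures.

Step 1: 2 mL brought to 20 mL → factor 20/2 = 10
Step 2: 0.1 mL brought to 0.4 mL → factor 0.4/0.1 = 4
Step 3: 160 μL brought to 960 μL → factor 960/160 = 6
Step 4: 100 μL + 1900 μL = 2000 μL total → factor 2000/100 = 20
Step 5: 250 μL + 1250 μL = 1500 μL total → factor 1500/250 = 6
Overall dilution factor = 10 × 4 × 6 × 20 × 6 = 28800
Final = 6.00 mM / 28800 = 0.0002083 mM = 0.208 μM

0.208 μM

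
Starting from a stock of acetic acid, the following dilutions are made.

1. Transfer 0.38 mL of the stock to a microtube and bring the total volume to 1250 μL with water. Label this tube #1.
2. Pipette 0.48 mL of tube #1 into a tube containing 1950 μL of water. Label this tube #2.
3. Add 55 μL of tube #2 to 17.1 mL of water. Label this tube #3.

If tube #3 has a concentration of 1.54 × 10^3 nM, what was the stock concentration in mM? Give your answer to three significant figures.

8.00 mM

Step 1: 0.38 mL brought to 1250 μL → factor 1.25/0.38 = 3.2895
Step 2: 0.48 mL + 1950 μL = 2.43 mL total → factor 2.43/0.48 = 5.0625
Step 3: 55 μL + 17.1 mL = 17155 μL total → factor 17155/55 = 311.91
Overall dilution factor = 3.2895 × 5.0625 × 311.91 = 5194.2
Stock = 1.54 × 10^3 nM × 5194.2 = 7.999 × 10^6 nM = 8.00 mM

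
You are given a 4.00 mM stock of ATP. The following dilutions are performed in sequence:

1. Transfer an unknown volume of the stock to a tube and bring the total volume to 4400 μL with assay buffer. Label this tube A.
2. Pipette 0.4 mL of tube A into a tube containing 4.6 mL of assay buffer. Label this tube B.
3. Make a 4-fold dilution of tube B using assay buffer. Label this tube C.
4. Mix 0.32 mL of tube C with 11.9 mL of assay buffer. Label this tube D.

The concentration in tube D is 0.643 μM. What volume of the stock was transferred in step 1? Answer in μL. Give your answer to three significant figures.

1.35 × 10^3 μL

Step 1: v brought to 4400 μL → factor = 4400 μL/v
Step 2: 0.4 mL + 4.6 mL = 5 mL total → factor 5/0.4 = 12.5
Step 3: 4-fold → factor 4
Step 4: 0.32 mL + 11.9 mL = 12.22 mL total → factor 12.22/0.32 = 38.188
Product of known-step factors = 1909.4
Overall factor = 4.00 mM / (0.643 μM) = 6220.8
Step-1 factor = 6220.8 / 1909.4 = 3.2581
v = 4400 μL / 3.2581 = 1.35 × 10^3 μL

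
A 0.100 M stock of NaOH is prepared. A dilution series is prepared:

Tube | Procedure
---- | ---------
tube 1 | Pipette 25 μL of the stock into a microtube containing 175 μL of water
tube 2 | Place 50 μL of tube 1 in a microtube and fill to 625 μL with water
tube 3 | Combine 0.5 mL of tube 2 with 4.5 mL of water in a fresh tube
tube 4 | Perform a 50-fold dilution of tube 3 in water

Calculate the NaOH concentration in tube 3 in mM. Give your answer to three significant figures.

Step 1: 25 μL + 175 μL = 200 μL total → factor 200/25 = 8
Step 2: 50 μL brought to 625 μL → factor 625/50 = 12.5
Step 3: 0.5 mL + 4.5 mL = 5 mL total → factor 5/0.5 = 10
Dilution factor through tube 3 = 8 × 12.5 × 10 = 1000
[tube 3] = 0.100 M / 1000 = 0.0001000 M = 0.100 mM

0.100 mM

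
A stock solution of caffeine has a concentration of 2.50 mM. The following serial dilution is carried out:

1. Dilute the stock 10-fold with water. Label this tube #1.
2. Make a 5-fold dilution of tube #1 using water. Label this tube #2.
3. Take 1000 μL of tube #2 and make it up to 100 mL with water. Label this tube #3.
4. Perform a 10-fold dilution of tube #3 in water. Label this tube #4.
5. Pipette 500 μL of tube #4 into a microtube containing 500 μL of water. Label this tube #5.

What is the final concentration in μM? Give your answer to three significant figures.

0.0250 μM

Step 1: 10-fold → factor 10
Step 2: 5-fold → factor 5
Step 3: 1000 μL brought to 100 mL → factor 1 × 10^5/1000 = 100
Step 4: 10-fold → factor 10
Step 5: 500 μL + 500 μL = 1000 μL total → factor 1000/500 = 2
Overall dilution factor = 10 × 5 × 100 × 10 × 2 = 1 × 10^5
Final = 2.50 mM / 1 × 10^5 = 2.500 × 10^-5 mM = 0.0250 μM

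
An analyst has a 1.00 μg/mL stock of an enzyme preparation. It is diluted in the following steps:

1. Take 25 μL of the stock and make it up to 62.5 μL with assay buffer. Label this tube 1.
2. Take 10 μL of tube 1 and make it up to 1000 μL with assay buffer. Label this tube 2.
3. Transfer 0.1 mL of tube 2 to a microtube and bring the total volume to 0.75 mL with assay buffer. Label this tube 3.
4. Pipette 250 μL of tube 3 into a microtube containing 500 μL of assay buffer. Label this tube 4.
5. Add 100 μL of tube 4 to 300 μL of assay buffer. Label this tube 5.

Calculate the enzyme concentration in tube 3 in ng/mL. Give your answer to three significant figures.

Step 1: 25 μL brought to 62.5 μL → factor 62.5/25 = 2.5
Step 2: 10 μL brought to 1000 μL → factor 1000/10 = 100
Step 3: 0.1 mL brought to 0.75 mL → factor 0.75/0.1 = 7.5
Dilution factor through tube 3 = 2.5 × 100 × 7.5 = 1875
[tube 3] = 1.00 μg/mL / 1875 = 0.0005333 μg/mL = 0.533 ng/mL

0.533 ng/mL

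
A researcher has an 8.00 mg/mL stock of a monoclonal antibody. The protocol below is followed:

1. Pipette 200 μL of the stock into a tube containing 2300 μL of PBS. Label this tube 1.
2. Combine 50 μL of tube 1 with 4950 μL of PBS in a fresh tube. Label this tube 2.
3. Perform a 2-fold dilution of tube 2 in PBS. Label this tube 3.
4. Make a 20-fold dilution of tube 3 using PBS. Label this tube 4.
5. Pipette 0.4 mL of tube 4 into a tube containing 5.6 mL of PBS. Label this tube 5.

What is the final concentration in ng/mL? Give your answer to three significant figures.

Step 1: 200 μL + 2300 μL = 2500 μL total → factor 2500/200 = 12.5
Step 2: 50 μL + 4950 μL = 5000 μL total → factor 5000/50 = 100
Step 3: 2-fold → factor 2
Step 4: 20-fold → factor 20
Step 5: 0.4 mL + 5.6 mL = 6 mL total → factor 6/0.4 = 15
Overall dilution factor = 12.5 × 100 × 2 × 20 × 15 = 7.5 × 10^5
Final = 8.00 mg/mL / 7.5 × 10^5 = 1.067 × 10^-5 mg/mL = 10.7 ng/mL

10.7 ng/mL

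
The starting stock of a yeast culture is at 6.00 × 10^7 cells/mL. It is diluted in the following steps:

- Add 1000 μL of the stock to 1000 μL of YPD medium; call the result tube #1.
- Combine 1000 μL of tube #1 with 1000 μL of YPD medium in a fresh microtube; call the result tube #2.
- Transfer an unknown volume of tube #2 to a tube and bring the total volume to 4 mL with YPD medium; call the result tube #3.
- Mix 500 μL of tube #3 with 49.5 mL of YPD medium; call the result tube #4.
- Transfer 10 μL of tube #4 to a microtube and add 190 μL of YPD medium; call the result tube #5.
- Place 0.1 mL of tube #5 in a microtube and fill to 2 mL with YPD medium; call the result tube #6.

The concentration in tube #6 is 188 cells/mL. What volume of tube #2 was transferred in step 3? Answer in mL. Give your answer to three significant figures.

Step 1: 1000 μL + 1000 μL = 2000 μL total → factor 2000/1000 = 2
Step 2: 1000 μL + 1000 μL = 2000 μL total → factor 2000/1000 = 2
Step 3: v brought to 4 mL → factor = 4 mL/v
Step 4: 500 μL + 49.5 mL = 50000 μL total → factor 50000/500 = 100
Step 5: 10 μL + 190 μL = 200 μL total → factor 200/10 = 20
Step 6: 0.1 mL brought to 2 mL → factor 2/0.1 = 20
Product of known-step factors = 1.6 × 10^5
Overall factor = 6.00 × 10^7 cells/mL / (188 cells/mL) = 3.1915 × 10^5
Step-3 factor = 3.1915 × 10^5 / 1.6 × 10^5 = 1.9947
v = 4 mL / 1.9947 = 2.01 mL

2.01 mL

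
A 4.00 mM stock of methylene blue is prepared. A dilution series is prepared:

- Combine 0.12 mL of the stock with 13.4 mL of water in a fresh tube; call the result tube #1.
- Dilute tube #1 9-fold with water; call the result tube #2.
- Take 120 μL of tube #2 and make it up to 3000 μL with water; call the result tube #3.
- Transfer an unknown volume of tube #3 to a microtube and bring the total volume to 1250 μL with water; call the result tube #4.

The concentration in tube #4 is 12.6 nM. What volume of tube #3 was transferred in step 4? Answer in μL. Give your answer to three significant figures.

Step 1: 0.12 mL + 13.4 mL = 13.52 mL total → factor 13.52/0.12 = 112.67
Step 2: 9-fold → factor 9
Step 3: 120 μL brought to 3000 μL → factor 3000/120 = 25
Step 4: v brought to 1250 μL → factor = 1250 μL/v
Product of known-step factors = 25350
Overall factor = 4.00 mM / (12.6 nM) = 3.1746 × 10^5
Step-4 factor = 3.1746 × 10^5 / 25350 = 12.523
v = 1250 μL / 12.523 = 99.8 μL

99.8 μL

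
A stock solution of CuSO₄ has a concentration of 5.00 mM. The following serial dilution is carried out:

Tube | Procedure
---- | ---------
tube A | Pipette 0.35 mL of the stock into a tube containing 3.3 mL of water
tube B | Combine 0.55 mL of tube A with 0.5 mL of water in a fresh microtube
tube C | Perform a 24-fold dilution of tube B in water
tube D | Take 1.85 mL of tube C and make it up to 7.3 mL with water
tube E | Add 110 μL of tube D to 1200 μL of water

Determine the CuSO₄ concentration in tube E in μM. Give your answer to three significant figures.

Step 1: 0.35 mL + 3.3 mL = 3.65 mL total → factor 3.65/0.35 = 10.429
Step 2: 0.55 mL + 0.5 mL = 1.05 mL total → factor 1.05/0.55 = 1.9091
Step 3: 24-fold → factor 24
Step 4: 1.85 mL brought to 7.3 mL → factor 7.3/1.85 = 3.9459
Step 5: 110 μL + 1200 μL = 1310 μL total → factor 1310/110 = 11.909
Overall dilution factor = 10.429 × 1.9091 × 24 × 3.9459 × 11.909 = 22454
Final = 5.00 mM / 22454 = 0.0002227 mM = 0.223 μM

0.223 μM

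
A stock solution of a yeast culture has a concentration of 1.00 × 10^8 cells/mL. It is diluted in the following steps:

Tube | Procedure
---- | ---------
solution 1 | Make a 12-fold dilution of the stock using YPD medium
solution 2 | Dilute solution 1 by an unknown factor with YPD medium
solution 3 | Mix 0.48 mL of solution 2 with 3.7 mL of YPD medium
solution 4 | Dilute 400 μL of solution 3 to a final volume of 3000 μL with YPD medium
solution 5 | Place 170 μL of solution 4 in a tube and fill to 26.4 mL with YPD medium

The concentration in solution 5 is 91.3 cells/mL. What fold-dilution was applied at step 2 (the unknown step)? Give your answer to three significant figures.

9.00-fold

Step 1: 12-fold → factor 12
Step 2: unknown factor x
Step 3: 0.48 mL + 3.7 mL = 4.18 mL total → factor 4.18/0.48 = 8.7083
Step 4: 400 μL brought to 3000 μL → factor 3000/400 = 7.5
Step 5: 170 μL brought to 26.4 mL → factor 26400/170 = 155.29
Product of known-step factors = 1.2171 × 10^5
Overall factor = 1.00 × 10^8 cells/mL / (91.3 cells/mL) = 1.0953 × 10^6
x = 1.0953 × 10^6 / 1.2171 × 10^5 = 9.00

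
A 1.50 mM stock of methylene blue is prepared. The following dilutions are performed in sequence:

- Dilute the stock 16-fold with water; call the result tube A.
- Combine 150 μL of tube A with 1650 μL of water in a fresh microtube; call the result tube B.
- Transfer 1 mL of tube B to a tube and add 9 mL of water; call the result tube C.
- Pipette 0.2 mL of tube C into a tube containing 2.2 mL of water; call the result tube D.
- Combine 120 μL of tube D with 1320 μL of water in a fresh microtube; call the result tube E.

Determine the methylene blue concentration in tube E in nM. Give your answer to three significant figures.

Step 1: 16-fold → factor 16
Step 2: 150 μL + 1650 μL = 1800 μL total → factor 1800/150 = 12
Step 3: 1 mL + 9 mL = 10 mL total → factor 10/1 = 10
Step 4: 0.2 mL + 2.2 mL = 2.4 mL total → factor 2.4/0.2 = 12
Step 5: 120 μL + 1320 μL = 1440 μL total → factor 1440/120 = 12
Overall dilution factor = 16 × 12 × 10 × 12 × 12 = 2.7648 × 10^5
Final = 1.50 mM / 2.7648 × 10^5 = 5.425 × 10^-6 mM = 5.43 nM

5.43 nM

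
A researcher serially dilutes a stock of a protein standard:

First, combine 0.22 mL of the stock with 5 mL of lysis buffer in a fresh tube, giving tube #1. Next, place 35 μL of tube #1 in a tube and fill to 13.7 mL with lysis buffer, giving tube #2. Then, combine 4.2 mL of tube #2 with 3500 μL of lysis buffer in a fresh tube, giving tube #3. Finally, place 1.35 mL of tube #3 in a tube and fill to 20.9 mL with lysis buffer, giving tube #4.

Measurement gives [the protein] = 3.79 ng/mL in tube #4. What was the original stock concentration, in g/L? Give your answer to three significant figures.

0.999 g/L

Step 1: 0.22 mL + 5 mL = 5.22 mL total → factor 5.22/0.22 = 23.727
Step 2: 35 μL brought to 13.7 mL → factor 13700/35 = 391.43
Step 3: 4.2 mL + 3500 μL = 7.7 mL total → factor 7.7/4.2 = 1.8333
Step 4: 1.35 mL brought to 20.9 mL → factor 20.9/1.35 = 15.481
Overall dilution factor = 23.727 × 391.43 × 1.8333 × 15.481 = 2.6361 × 10^5
Stock = 3.79 ng/mL × 2.6361 × 10^5 = 9.991 × 10^5 ng/mL = 0.999 g/L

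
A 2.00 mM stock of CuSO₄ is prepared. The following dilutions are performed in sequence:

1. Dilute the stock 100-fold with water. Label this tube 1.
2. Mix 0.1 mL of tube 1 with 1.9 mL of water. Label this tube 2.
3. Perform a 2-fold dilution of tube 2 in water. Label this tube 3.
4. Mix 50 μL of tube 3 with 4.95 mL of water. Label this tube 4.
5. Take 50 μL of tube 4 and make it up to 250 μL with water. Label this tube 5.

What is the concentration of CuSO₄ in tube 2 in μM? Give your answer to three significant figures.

1.00 μM

Step 1: 100-fold → factor 100
Step 2: 0.1 mL + 1.9 mL = 2 mL total → factor 2/0.1 = 20
Dilution factor through tube 2 = 100 × 20 = 2000
[tube 2] = 2.00 mM / 2000 = 0.001000 mM = 1.00 μM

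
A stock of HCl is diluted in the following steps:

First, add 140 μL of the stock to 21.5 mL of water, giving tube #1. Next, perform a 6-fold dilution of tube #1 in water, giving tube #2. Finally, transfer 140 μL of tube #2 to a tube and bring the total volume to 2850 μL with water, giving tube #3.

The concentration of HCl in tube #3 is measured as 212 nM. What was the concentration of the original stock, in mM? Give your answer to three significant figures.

4.00 mM

Step 1: 140 μL + 21.5 mL = 21640 μL total → factor 21640/140 = 154.57
Step 2: 6-fold → factor 6
Step 3: 140 μL brought to 2850 μL → factor 2850/140 = 20.357
Overall dilution factor = 154.57 × 6 × 20.357 = 18880
Stock = 212 nM × 18880 = 4.003 × 10^6 nM = 4.00 mM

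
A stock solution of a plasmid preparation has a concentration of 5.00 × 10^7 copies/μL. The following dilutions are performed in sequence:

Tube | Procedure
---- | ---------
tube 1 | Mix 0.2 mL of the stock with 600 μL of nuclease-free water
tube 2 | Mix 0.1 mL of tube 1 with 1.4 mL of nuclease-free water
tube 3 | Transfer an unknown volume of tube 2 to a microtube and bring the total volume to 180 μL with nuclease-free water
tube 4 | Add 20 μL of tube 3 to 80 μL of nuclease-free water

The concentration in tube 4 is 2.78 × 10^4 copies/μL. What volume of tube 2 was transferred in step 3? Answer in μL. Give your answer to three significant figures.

30.0 μL

Step 1: 0.2 mL + 600 μL = 0.8 mL total → factor 0.8/0.2 = 4
Step 2: 0.1 mL + 1.4 mL = 1.5 mL total → factor 1.5/0.1 = 15
Step 3: v brought to 180 μL → factor = 180 μL/v
Step 4: 20 μL + 80 μL = 100 μL total → factor 100/20 = 5
Product of known-step factors = 300
Overall factor = 5.00 × 10^7 copies/μL / (2.78 × 10^4 copies/μL) = 1798.6
Step-3 factor = 1798.6 / 300 = 5.9952
v = 180 μL / 5.9952 = 30.0 μL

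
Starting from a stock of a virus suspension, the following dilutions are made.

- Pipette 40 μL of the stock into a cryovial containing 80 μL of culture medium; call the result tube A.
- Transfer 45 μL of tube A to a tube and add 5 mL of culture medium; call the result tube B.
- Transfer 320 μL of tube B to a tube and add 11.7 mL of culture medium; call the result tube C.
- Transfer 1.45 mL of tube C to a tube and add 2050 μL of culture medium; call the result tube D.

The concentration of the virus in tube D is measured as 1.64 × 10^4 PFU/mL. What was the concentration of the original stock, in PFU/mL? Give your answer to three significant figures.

Step 1: 40 μL + 80 μL = 120 μL total → factor 120/40 = 3
Step 2: 45 μL + 5 mL = 5045 μL total → factor 5045/45 = 112.11
Step 3: 320 μL + 11.7 mL = 12020 μL total → factor 12020/320 = 37.562
Step 4: 1.45 mL + 2050 μL = 3.5 mL total → factor 3.5/1.45 = 2.4138
Overall dilution factor = 3 × 112.11 × 37.562 × 2.4138 = 30495
Stock = 1.64 × 10^4 PFU/mL × 30495 = 5.00 × 10^8 PFU/mL

5.00 × 10^8 PFU/mL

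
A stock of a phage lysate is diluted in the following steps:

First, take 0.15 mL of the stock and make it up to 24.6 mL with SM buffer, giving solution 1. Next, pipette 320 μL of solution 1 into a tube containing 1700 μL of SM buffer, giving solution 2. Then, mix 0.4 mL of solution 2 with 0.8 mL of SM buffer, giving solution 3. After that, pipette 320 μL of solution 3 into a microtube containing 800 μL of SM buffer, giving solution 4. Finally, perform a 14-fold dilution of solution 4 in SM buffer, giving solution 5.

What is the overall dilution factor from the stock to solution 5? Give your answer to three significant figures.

Step 1: 0.15 mL brought to 24.6 mL → factor 24.6/0.15 = 164
Step 2: 320 μL + 1700 μL = 2020 μL total → factor 2020/320 = 6.3125
Step 3: 0.4 mL + 0.8 mL = 1.2 mL total → factor 1.2/0.4 = 3
Step 4: 320 μL + 800 μL = 1120 μL total → factor 1120/320 = 3.5
Step 5: 14-fold → factor 14
Overall dilution factor = 164 × 6.3125 × 3 × 3.5 × 14 = 1.5218 × 10^5

1.52 × 10^5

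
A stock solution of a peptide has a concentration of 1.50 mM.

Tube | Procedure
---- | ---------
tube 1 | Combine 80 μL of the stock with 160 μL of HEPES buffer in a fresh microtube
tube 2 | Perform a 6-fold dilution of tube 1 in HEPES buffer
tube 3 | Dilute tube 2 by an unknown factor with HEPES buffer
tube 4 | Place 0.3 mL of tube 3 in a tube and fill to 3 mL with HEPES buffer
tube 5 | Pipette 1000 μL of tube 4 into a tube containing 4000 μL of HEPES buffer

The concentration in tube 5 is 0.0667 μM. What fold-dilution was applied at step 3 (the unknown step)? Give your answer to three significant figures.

25.0-fold

Step 1: 80 μL + 160 μL = 240 μL total → factor 240/80 = 3
Step 2: 6-fold → factor 6
Step 3: unknown factor x
Step 4: 0.3 mL brought to 3 mL → factor 3/0.3 = 10
Step 5: 1000 μL + 4000 μL = 5000 μL total → factor 5000/1000 = 5
Product of known-step factors = 900
Overall factor = 1.50 mM / (0.0667 μM) = 22489
x = 22489 / 900 = 25.0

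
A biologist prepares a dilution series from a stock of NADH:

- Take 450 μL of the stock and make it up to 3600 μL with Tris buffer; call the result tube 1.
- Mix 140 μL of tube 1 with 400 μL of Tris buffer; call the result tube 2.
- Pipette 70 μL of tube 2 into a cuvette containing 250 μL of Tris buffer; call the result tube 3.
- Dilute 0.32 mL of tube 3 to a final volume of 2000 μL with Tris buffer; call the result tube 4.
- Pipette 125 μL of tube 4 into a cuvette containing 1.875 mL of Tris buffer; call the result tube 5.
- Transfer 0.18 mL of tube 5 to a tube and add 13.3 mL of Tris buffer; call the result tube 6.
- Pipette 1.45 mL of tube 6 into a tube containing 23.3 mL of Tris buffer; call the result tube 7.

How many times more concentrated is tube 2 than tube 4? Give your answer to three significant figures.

Step 1: 450 μL brought to 3600 μL → factor 3600/450 = 8
Step 2: 140 μL + 400 μL = 540 μL total → factor 540/140 = 3.8571
Step 3: 70 μL + 250 μL = 320 μL total → factor 320/70 = 4.5714
Step 4: 0.32 mL brought to 2000 μL → factor 2/0.32 = 6.25
Dilution factor to tube 2 = 30.857; to tube 4 = 881.63
[tube 2]/[tube 4] = (factor to tube 4)/(factor to tube 2) = 881.63/30.857 = 28.6

28.6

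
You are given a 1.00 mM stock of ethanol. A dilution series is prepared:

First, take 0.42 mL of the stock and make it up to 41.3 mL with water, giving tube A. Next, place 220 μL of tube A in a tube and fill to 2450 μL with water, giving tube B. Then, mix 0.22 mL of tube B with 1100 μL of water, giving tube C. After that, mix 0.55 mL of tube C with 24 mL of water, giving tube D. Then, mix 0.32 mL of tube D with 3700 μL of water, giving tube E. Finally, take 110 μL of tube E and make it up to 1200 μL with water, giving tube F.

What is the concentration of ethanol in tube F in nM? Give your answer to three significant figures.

Step 1: 0.42 mL brought to 41.3 mL → factor 41.3/0.42 = 98.333
Step 2: 220 μL brought to 2450 μL → factor 2450/220 = 11.136
Step 3: 0.22 mL + 1100 μL = 1.32 mL total → factor 1.32/0.22 = 6
Step 4: 0.55 mL + 24 mL = 24.55 mL total → factor 24.55/0.55 = 44.636
Step 5: 0.32 mL + 3700 μL = 4.02 mL total → factor 4.02/0.32 = 12.562
Step 6: 110 μL brought to 1200 μL → factor 1200/110 = 10.909
Dilution factor through tube F = 98.333 × 11.136 × 6 × 44.636 × 12.562 × 10.909 = 4.0193 × 10^7
[tube F] = 1.00 mM / 4.0193 × 10^7 = 2.488 × 10^-8 mM = 0.0249 nM

0.0249 nM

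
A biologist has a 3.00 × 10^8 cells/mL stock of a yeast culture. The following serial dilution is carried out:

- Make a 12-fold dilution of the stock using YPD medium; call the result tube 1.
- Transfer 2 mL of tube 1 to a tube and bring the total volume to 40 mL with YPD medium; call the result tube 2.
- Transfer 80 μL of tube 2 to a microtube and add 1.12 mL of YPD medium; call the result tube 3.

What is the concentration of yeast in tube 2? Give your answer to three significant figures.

Step 1: 12-fold → factor 12
Step 2: 2 mL brought to 40 mL → factor 40/2 = 20
Dilution factor through tube 2 = 12 × 20 = 240
[tube 2] = 3.00 × 10^8 cells/mL / 240 = 1.25 × 10^6 cells/mL

1.25 × 10^6 cells/mL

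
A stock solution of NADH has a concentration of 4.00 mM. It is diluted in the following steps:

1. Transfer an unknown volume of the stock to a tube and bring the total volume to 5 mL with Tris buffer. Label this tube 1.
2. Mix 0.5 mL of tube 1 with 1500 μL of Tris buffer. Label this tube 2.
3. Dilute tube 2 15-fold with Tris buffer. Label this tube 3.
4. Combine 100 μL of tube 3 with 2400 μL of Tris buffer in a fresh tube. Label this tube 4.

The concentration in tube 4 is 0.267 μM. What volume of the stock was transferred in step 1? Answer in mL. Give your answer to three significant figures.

0.501 mL

Step 1: v brought to 5 mL → factor = 5 mL/v
Step 2: 0.5 mL + 1500 μL = 2 mL total → factor 2/0.5 = 4
Step 3: 15-fold → factor 15
Step 4: 100 μL + 2400 μL = 2500 μL total → factor 2500/100 = 25
Product of known-step factors = 1500
Overall factor = 4.00 mM / (0.267 μM) = 14981
Step-1 factor = 14981 / 1500 = 9.9875
v = 5 mL / 9.9875 = 0.501 mL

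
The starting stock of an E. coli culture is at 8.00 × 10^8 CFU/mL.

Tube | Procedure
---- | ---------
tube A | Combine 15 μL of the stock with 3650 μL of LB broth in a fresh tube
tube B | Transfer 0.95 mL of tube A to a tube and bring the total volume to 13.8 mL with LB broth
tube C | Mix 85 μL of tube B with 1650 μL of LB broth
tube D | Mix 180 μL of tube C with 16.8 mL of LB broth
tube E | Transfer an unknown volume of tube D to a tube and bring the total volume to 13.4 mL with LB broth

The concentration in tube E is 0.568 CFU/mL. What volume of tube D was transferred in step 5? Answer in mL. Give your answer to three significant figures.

0.0650 mL

Step 1: 15 μL + 3650 μL = 3665 μL total → factor 3665/15 = 244.33
Step 2: 0.95 mL brought to 13.8 mL → factor 13.8/0.95 = 14.526
Step 3: 85 μL + 1650 μL = 1735 μL total → factor 1735/85 = 20.412
Step 4: 180 μL + 16.8 mL = 16980 μL total → factor 16980/180 = 94.333
Step 5: v brought to 13.4 mL → factor = 13.4 mL/v
Product of known-step factors = 6.8341 × 10^6
Overall factor = 8.00 × 10^8 CFU/mL / (0.568 CFU/mL) = 1.4085 × 10^9
Step-5 factor = 1.4085 × 10^9 / 6.8341 × 10^6 = 206.09
v = 13.4 mL / 206.09 = 0.0650 mL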